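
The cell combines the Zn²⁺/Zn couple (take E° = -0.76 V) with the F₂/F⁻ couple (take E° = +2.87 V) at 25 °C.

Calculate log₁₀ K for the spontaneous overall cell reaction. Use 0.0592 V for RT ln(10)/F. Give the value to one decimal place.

122.6

Cathode: F₂/F⁻; anode: Zn²⁺/Zn. E°cell = +3.63 V, n = 2.
log K = nE°cell / 0.0592 = (2)(+3.63) / 0.0592 = 122.6.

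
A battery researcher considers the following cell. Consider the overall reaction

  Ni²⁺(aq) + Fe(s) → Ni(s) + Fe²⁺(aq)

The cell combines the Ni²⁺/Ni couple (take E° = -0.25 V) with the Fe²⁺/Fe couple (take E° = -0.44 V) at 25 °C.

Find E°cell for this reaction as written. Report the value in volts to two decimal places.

The Ni²⁺/Ni couple has the higher reduction potential, so it is the cathode; Fe²⁺/Fe is oxidised at the anode.
E°cell = E°(cathode) − E°(anode) = (-0.25) − (-0.44) = +0.19 V.
Since E°cell > 0, the reaction is spontaneous under standard conditions.

+0.19 V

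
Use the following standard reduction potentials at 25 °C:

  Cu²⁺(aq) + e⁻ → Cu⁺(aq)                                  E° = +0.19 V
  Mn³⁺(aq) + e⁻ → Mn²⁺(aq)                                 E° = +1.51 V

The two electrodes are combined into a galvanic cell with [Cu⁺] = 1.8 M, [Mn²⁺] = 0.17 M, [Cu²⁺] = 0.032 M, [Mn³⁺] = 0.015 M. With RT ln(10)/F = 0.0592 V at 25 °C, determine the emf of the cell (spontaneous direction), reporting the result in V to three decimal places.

Mn³⁺/Mn²⁺ is the cathode (higher E°), Cu²⁺/Cu⁺ the anode: E°cell = +1.51 − (+0.19) = +1.32 V, n = 1.
Overall: Mn³⁺(aq) + Cu⁺(aq) → Mn²⁺(aq) + Cu²⁺(aq)
Q = [Mn²⁺]·[Cu²⁺] / ([Mn³⁺]·[Cu⁺]); log Q = -0.696.
E = E° − (0.0592/n) log Q = +1.32 − (0.0592/1)(-0.696) = +1.361 V.

+1.361 V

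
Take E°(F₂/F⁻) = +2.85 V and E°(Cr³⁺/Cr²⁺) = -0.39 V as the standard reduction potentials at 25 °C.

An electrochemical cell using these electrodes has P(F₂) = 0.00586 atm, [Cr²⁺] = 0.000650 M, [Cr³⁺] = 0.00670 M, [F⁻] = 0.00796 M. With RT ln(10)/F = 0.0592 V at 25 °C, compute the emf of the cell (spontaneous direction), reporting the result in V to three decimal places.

F₂/F⁻ is the cathode (higher E°), Cr³⁺/Cr²⁺ the anode: E°cell = +2.85 − (-0.39) = +3.24 V, n = 2.
Overall: F₂(g) + 2 Cr²⁺(aq) → 2 F⁻(aq) + 2 Cr³⁺(aq)
Q = [F⁻]^2·[Cr³⁺]^2 / (P(F₂)·[Cr²⁺]^2); log Q = 0.060.
E = E° − (0.0592/n) log Q = +3.24 − (0.0592/2)(0.060) = +3.238 V.

+3.238 V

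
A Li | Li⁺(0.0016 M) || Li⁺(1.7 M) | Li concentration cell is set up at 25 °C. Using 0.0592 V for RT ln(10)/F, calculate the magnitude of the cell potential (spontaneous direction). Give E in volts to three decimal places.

+0.179 V

For a concentration cell E°cell = 0. The 1.7 M side is the cathode (reduction is favoured where [Li⁺] is higher).
With n = 1, E = −(0.0592/1) log([Li⁺]ₐₙ/[Li⁺]꜀ₐₜ) = −(0.0592/1) log(0.0016/1.7) = −(0.0592/1)(-3.026) = +0.179 V.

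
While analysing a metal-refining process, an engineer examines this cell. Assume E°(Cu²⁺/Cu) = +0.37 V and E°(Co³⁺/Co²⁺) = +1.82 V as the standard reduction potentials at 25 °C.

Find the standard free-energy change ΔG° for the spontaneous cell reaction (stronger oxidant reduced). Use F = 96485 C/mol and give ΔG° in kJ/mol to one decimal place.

Co³⁺/Co²⁺ (E° = +1.82 V) is the cathode; Cu²⁺/Cu (E° = +0.37 V) is the anode, so E°cell = +1.45 V.
Balancing electrons gives n = 2 (lcm of 1 and 2).
ΔG° = −nFE° = −(2)(96485)(+1.45) = -279,806 J = -279.8 kJ/mol.

-279.8 kJ/mol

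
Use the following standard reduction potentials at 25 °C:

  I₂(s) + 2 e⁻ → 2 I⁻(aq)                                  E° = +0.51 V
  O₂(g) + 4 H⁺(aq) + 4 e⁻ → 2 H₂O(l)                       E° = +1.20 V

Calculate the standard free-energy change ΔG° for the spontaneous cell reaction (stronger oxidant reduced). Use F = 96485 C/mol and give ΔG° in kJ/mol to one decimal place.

-266.3 kJ/mol

O₂/H₂O (E° = +1.20 V) is the cathode; I₂/I⁻ (E° = +0.51 V) is the anode, so E°cell = +0.69 V.
Balancing electrons gives n = 4 (lcm of 4 and 2).
ΔG° = −nFE° = −(4)(96485)(+0.69) = -266,299 J = -266.3 kJ/mol.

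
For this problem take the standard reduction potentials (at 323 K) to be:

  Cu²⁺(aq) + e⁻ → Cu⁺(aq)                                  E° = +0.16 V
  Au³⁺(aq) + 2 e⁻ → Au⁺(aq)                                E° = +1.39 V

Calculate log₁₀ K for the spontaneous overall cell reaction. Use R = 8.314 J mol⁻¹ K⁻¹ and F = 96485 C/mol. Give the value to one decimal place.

Cathode: Au³⁺/Au⁺; anode: Cu²⁺/Cu⁺. E°cell = (+1.39) − (+0.16) = +1.23 V, with n = 2.
ΔG° = −nFE° = −RT ln K, so ln K = nFE°/(RT) = (2)(96485)(+1.23) / ((8.314)(323)) = 88.386.
log₁₀ K = 88.386 / ln 10 = 38.4.

38.4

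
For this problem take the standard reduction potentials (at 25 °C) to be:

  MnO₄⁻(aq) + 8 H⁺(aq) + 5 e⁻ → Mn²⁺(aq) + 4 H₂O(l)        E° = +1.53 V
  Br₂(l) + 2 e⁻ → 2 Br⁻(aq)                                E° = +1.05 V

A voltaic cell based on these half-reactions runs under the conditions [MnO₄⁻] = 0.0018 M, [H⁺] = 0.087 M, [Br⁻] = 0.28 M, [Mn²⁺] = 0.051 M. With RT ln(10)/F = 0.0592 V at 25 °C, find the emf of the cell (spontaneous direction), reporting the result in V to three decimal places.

+0.330 V

MnO₄⁻/Mn²⁺ is the cathode (higher E°), Br₂/Br⁻ the anode: E°cell = +1.53 − (+1.05) = +0.48 V, n = 10.
Overall: 2 MnO₄⁻(aq) + 16 H⁺(aq) + 10 Br⁻(aq) → 2 Mn²⁺(aq) + 8 H₂O(l) + 5 Br₂(l)
Q = [Mn²⁺]^2 / ([MnO₄⁻]^2·[H⁺]^16·[Br⁻]^10); log Q = 25.401.
E = E° − (0.0592/n) log Q = +0.48 − (0.0592/10)(25.401) = +0.330 V.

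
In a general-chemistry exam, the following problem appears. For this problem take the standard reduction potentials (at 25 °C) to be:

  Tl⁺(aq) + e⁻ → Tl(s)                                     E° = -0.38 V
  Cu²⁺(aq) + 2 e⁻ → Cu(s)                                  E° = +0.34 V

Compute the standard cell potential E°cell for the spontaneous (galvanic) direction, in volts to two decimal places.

+0.72 V

The Cu²⁺/Cu couple has the higher reduction potential, so it is the cathode; Tl⁺/Tl is oxidised at the anode.
E°cell = E°(cathode) − E°(anode) = (+0.34) − (-0.38) = +0.72 V.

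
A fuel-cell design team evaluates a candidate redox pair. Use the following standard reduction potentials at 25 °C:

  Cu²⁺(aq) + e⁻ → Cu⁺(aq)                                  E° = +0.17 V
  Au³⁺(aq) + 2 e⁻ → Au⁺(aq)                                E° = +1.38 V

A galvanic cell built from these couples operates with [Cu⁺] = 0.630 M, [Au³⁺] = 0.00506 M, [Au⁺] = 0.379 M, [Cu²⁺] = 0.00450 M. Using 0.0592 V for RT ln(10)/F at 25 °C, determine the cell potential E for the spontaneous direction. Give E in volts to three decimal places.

Au³⁺/Au⁺ is the cathode (higher E°), Cu²⁺/Cu⁺ the anode: E°cell = +1.38 − (+0.17) = +1.21 V, n = 2.
Overall: Au³⁺(aq) + 2 Cu⁺(aq) → Au⁺(aq) + 2 Cu²⁺(aq)
Q = [Au⁺]·[Cu²⁺]^2 / ([Au³⁺]·[Cu⁺]^2); log Q = -2.418.
E = E° − (0.0592/n) log Q = +1.21 − (0.0592/2)(-2.418) = +1.282 V.

+1.282 V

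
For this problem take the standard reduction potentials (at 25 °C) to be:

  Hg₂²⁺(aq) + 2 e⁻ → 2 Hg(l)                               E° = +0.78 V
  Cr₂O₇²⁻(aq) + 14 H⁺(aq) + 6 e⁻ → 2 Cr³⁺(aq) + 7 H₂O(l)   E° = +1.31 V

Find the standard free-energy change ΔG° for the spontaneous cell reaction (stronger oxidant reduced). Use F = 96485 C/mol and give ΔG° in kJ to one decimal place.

Cr₂O₇²⁻/Cr³⁺ (E° = +1.31 V) is the cathode; Hg₂²⁺/Hg (E° = +0.78 V) is the anode, so E°cell = +0.53 V.
Balancing electrons gives n = 6 (lcm of 6 and 2).
ΔG° = −nFE° = −(6)(96485)(+0.53) = -306,822 J = -306.8 kJ.

-306.8 kJ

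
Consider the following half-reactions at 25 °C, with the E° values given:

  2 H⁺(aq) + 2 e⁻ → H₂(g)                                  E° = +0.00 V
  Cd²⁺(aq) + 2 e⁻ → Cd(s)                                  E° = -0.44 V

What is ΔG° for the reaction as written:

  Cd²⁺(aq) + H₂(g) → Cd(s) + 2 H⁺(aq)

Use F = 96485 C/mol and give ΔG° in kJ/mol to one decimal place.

As written, Cd²⁺/Cd is reduced (cathode) and H⁺/H₂ is oxidised (anode), so E°cell = (-0.44) − (+0.00) = -0.44 V.
Balancing electrons gives n = 2.
ΔG° = −nFE° = −(2)(96485)(-0.44) = 84,907 J = +84.9 kJ/mol.

+84.9 kJ/mol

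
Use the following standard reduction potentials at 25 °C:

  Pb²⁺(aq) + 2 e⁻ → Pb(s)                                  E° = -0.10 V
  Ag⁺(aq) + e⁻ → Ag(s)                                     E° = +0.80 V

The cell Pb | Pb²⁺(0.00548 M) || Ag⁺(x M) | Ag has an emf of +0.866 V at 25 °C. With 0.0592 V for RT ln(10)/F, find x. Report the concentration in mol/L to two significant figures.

0.020 M

Ag⁺/Ag is the cathode, Pb²⁺/Pb the anode: E°cell = +0.90 V, n = 2.
Overall reaction: 2 Ag⁺(aq) + Pb(s) → 2 Ag(s) + Pb²⁺(aq); Q = [Pb²⁺]^1/[Ag⁺]^2.
From E = E° − (0.0592/n) log Q: log Q = (E° − E)·n/0.0592 = (+0.90 − (+0.866))·2/0.0592 = 1.1486.
So 2·log[Ag⁺] = 1·log(0.00548) − log Q = -2.2612 − (1.1486) = -3.4098; log[Ag⁺] = -3.4098 / 2 = -1.7049; [Ag⁺] = 10^(-1.7049) ≈ 0.020 M.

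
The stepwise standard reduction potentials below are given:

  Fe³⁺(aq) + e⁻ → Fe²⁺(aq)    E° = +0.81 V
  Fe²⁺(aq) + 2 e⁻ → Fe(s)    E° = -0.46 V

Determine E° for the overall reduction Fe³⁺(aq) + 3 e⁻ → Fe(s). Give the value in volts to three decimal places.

Since ΔG° = −nFE° is additive over sequential reductions, n₃E°₃ = n₁E°₁ + n₂E°₂.
E°₃ = (1×+0.81 + 2×-0.46) / 3 = (-0.110) / 3 = -0.037 V.

-0.037 V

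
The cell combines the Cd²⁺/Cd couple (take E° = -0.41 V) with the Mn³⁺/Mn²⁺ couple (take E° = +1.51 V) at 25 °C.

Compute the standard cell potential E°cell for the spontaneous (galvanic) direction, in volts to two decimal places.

The Mn³⁺/Mn²⁺ couple has the higher reduction potential, so it is the cathode; Cd²⁺/Cd is oxidised at the anode.
E°cell = E°(cathode) − E°(anode) = (+1.51) − (-0.41) = +1.92 V.

+1.92 V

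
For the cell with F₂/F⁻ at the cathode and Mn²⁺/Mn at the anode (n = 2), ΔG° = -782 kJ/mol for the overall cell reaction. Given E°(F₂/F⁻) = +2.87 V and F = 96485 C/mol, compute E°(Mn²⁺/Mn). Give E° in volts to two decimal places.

E°cell = −ΔG°/(nF) = −(-782×10³)/((2)(96485)) = +4.052 V.
Since F₂/F⁻ is the cathode and Mn²⁺/Mn the anode, E°cell = E°(F₂/F⁻) − E°(Mn²⁺/Mn).
So E°(Mn²⁺/Mn) = E°(F₂/F⁻) − E°cell = (+2.87) − (+4.052) = -1.18 V.

-1.18 V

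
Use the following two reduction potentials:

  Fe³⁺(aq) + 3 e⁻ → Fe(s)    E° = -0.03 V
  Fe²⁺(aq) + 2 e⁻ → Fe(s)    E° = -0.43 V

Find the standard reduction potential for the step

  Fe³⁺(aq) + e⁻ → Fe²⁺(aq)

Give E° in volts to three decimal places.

+0.770 V

Sequential free energies add, so n₃E°₃ = n₁E°₁ + n₂E°₂.
With n₃ = 3, and the known step contributing 2×(-0.43) V, the unknown satisfies 1·E° = 3×(-0.03) − 2×(-0.43) = +0.770.
E° = +0.770 / 1 = +0.770 V.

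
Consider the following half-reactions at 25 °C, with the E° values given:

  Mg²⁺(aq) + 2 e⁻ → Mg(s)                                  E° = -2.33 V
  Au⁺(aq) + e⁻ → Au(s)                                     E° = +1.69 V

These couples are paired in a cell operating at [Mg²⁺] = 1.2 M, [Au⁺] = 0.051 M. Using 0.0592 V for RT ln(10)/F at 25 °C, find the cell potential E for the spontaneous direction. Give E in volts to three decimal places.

Au⁺/Au is the cathode (higher E°), Mg²⁺/Mg the anode: E°cell = +1.69 − (-2.33) = +4.02 V, n = 2.
Overall: 2 Au⁺(aq) + Mg(s) → 2 Au(s) + Mg²⁺(aq)
Q = [Mg²⁺] / ([Au⁺]^2); log Q = 2.664.
E = E° − (0.0592/n) log Q = +4.02 − (0.0592/2)(2.664) = +3.941 V.

+3.941 V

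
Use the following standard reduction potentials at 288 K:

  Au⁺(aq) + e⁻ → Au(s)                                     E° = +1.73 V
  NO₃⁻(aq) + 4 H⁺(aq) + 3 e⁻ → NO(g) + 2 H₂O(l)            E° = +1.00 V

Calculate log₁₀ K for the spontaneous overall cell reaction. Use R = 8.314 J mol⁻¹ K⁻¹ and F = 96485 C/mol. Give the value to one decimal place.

Cathode: Au⁺/Au; anode: NO₃⁻/NO. E°cell = (+1.73) − (+1.00) = +0.73 V, with n = 3.
ΔG° = −nFE° = −RT ln K, so ln K = nFE°/(RT) = (3)(96485)(+0.73) / ((8.314)(288)) = 88.247.
log₁₀ K = 88.247 / ln 10 = 38.3.

38.3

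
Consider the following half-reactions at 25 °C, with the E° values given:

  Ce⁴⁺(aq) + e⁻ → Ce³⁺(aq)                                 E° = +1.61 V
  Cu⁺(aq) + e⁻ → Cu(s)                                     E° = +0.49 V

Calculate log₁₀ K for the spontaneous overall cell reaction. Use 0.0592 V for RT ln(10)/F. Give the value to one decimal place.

Cathode: Ce⁴⁺/Ce³⁺; anode: Cu⁺/Cu. E°cell = +1.12 V, n = 1.
log K = nE°cell / 0.0592 = (1)(+1.12) / 0.0592 = 18.9.

18.9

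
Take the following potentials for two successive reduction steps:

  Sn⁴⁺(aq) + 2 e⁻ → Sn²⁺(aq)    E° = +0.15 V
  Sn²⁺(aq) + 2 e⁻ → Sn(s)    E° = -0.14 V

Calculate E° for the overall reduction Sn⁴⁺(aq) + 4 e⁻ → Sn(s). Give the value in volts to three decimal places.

+0.005 V

Standard free energies of sequential steps add: ΔG°₃ = ΔG°₁ + ΔG°₂, so n₃E°₃ = n₁E°₁ + n₂E°₂.
E°₃ = (2×+0.15 + 2×-0.14) / 4 = (+0.020) / 4 = +0.005 V.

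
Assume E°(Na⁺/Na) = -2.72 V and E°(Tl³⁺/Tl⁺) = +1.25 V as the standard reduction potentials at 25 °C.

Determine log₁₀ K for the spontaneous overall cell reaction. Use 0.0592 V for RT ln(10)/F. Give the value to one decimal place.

134.1

Cathode: Tl³⁺/Tl⁺; anode: Na⁺/Na. E°cell = +3.97 V, n = 2.
log K = nE°cell / 0.0592 = (2)(+3.97) / 0.0592 = 134.1.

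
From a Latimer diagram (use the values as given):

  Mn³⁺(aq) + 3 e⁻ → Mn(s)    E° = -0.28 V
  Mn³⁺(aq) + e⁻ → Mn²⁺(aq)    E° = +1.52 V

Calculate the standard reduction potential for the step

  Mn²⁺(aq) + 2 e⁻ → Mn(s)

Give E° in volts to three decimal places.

Sequential free energies add, so n₃E°₃ = n₁E°₁ + n₂E°₂.
With n₃ = 3, and the known step contributing 1×(+1.52) V, the unknown satisfies 2·E° = 3×(-0.28) − 1×(+1.52) = -2.360.
E° = -2.360 / 2 = -1.180 V.

-1.180 V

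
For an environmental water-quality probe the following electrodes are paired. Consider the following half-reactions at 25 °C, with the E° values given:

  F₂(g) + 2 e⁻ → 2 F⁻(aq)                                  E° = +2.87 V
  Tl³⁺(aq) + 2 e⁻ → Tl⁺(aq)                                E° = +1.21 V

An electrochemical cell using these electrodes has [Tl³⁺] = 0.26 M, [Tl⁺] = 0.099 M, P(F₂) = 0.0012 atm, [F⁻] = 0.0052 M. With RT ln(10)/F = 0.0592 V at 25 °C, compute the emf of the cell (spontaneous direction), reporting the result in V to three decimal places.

F₂/F⁻ is the cathode (higher E°), Tl³⁺/Tl⁺ the anode: E°cell = +2.87 − (+1.21) = +1.66 V, n = 2.
Overall: F₂(g) + Tl⁺(aq) → 2 F⁻(aq) + Tl³⁺(aq)
Q = [F⁻]^2·[Tl³⁺] / (P(F₂)·[Tl⁺]); log Q = -1.228.
E = E° − (0.0592/n) log Q = +1.66 − (0.0592/2)(-1.228) = +1.696 V.

+1.696 V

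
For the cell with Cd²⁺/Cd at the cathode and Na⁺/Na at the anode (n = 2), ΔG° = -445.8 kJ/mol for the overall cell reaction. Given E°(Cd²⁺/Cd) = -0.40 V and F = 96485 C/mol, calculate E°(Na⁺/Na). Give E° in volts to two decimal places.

-2.71 V

E°cell = −ΔG°/(nF) = −(-445.8×10³)/((2)(96485)) = +2.310 V.
Since Cd²⁺/Cd is the cathode and Na⁺/Na the anode, E°cell = E°(Cd²⁺/Cd) − E°(Na⁺/Na).
So E°(Na⁺/Na) = E°(Cd²⁺/Cd) − E°cell = (-0.40) − (+2.310) = -2.71 V.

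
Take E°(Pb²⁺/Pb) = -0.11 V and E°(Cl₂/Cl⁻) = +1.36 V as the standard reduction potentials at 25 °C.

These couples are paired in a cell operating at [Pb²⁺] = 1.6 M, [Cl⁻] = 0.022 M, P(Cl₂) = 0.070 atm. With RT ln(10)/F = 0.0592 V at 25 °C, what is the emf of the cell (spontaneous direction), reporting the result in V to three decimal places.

+1.528 V

Cl₂/Cl⁻ is the cathode (higher E°), Pb²⁺/Pb the anode: E°cell = +1.36 − (-0.11) = +1.47 V, n = 2.
Overall: Cl₂(g) + Pb(s) → 2 Cl⁻(aq) + Pb²⁺(aq)
Q = [Cl⁻]^2·[Pb²⁺] / (P(Cl₂)); log Q = -1.956.
E = E° − (0.0592/n) log Q = +1.47 − (0.0592/2)(-1.956) = +1.528 V.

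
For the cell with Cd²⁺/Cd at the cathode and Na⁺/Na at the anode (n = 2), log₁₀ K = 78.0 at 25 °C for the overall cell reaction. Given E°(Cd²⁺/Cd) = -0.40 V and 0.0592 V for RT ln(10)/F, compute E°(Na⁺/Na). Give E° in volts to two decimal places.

E°cell = (0.0592/n)·log K = (0.0592/2)(78.0) = +2.309 V.
Since Cd²⁺/Cd is the cathode and Na⁺/Na the anode, E°cell = E°(Cd²⁺/Cd) − E°(Na⁺/Na).
So E°(Na⁺/Na) = E°(Cd²⁺/Cd) − E°cell = (-0.40) − (+2.309) = -2.71 V.

-2.71 V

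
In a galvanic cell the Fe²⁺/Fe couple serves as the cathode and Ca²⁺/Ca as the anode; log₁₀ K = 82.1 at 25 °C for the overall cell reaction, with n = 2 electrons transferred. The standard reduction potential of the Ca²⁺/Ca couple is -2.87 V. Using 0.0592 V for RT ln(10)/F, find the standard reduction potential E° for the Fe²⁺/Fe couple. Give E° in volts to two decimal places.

-0.44 V

E°cell = (0.0592/n)·log K = (0.0592/2)(82.1) = +2.430 V.
Since Fe²⁺/Fe is the cathode and Ca²⁺/Ca the anode, E°cell = E°(Fe²⁺/Fe) − E°(Ca²⁺/Ca).
So E°(Fe²⁺/Fe) = E°cell + E°(Ca²⁺/Ca) = +2.430 + (-2.87) = -0.44 V.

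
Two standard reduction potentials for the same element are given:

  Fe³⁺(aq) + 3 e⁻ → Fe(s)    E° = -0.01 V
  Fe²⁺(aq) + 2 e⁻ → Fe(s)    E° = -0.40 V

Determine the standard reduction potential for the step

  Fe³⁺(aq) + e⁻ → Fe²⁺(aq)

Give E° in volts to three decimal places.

+0.770 V

Sequential free energies add, so n₃E°₃ = n₁E°₁ + n₂E°₂.
With n₃ = 3, and the known step contributing 2×(-0.40) V, the unknown satisfies 1·E° = 3×(-0.01) − 2×(-0.40) = +0.770.
E° = +0.770 / 1 = +0.770 V.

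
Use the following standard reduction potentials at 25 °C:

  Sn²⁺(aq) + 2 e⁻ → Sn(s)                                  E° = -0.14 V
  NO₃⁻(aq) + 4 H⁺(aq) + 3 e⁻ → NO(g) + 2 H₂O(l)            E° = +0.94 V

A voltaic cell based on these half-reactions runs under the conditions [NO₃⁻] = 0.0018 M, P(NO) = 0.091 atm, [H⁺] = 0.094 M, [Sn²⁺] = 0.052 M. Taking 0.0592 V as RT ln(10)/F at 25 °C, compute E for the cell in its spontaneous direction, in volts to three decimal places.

NO₃⁻/NO is the cathode (higher E°), Sn²⁺/Sn the anode: E°cell = +0.94 − (-0.14) = +1.08 V, n = 6.
Overall: 2 NO₃⁻(aq) + 8 H⁺(aq) + 3 Sn(s) → 2 NO(g) + 4 H₂O(l) + 3 Sn²⁺(aq)
Q = P(NO)^2·[Sn²⁺]^3 / ([NO₃⁻]^2·[H⁺]^8); log Q = 7.771.
E = E° − (0.0592/n) log Q = +1.08 − (0.0592/6)(7.771) = +1.003 V.

+1.003 V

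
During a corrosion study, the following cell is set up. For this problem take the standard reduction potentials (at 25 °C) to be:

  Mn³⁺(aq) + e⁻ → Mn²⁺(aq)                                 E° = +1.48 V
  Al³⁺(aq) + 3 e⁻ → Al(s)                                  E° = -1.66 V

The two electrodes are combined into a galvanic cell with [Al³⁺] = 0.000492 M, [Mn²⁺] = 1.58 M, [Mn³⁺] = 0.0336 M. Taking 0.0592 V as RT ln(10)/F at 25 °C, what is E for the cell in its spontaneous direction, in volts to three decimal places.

Mn³⁺/Mn²⁺ is the cathode (higher E°), Al³⁺/Al the anode: E°cell = +1.48 − (-1.66) = +3.14 V, n = 3.
Overall: 3 Mn³⁺(aq) + Al(s) → 3 Mn²⁺(aq) + Al³⁺(aq)
Q = [Mn²⁺]^3·[Al³⁺] / ([Mn³⁺]^3); log Q = 1.709.
E = E° − (0.0592/n) log Q = +3.14 − (0.0592/3)(1.709) = +3.106 V.

+3.106 V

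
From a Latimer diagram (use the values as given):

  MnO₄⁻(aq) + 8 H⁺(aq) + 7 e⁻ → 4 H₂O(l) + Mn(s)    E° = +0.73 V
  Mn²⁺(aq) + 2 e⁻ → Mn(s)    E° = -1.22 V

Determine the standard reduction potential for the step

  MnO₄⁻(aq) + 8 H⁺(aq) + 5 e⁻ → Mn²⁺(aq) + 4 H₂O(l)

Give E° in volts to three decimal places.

+1.510 V

Sequential free energies add, so n₃E°₃ = n₁E°₁ + n₂E°₂.
With n₃ = 7, and the known step contributing 2×(-1.22) V, the unknown satisfies 5·E° = 7×(+0.73) − 2×(-1.22) = +7.550.
E° = +7.550 / 5 = +1.510 V.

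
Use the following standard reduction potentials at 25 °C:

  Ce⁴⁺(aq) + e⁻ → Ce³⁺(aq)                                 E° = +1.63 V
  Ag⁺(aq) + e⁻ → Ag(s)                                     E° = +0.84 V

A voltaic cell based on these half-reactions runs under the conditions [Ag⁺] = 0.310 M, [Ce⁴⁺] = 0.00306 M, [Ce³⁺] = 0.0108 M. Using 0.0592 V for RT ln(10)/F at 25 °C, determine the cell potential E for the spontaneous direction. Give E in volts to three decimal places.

Ce⁴⁺/Ce³⁺ is the cathode (higher E°), Ag⁺/Ag the anode: E°cell = +1.63 − (+0.84) = +0.79 V, n = 1.
Overall: Ce⁴⁺(aq) + Ag(s) → Ce³⁺(aq) + Ag⁺(aq)
Q = [Ce³⁺]·[Ag⁺] / ([Ce⁴⁺]); log Q = 0.039.
E = E° − (0.0592/n) log Q = +0.79 − (0.0592/1)(0.039) = +0.788 V.

+0.788 V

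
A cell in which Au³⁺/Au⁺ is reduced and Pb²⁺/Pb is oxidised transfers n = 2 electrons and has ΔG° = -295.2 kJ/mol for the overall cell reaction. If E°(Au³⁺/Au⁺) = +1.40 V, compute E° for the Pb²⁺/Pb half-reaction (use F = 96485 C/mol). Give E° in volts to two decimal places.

-0.13 V

E°cell = −ΔG°/(nF) = −(-295.2×10³)/((2)(96485)) = +1.530 V.
Since Au³⁺/Au⁺ is the cathode and Pb²⁺/Pb the anode, E°cell = E°(Au³⁺/Au⁺) − E°(Pb²⁺/Pb).
So E°(Pb²⁺/Pb) = E°(Au³⁺/Au⁺) − E°cell = (+1.40) − (+1.530) = -0.13 V.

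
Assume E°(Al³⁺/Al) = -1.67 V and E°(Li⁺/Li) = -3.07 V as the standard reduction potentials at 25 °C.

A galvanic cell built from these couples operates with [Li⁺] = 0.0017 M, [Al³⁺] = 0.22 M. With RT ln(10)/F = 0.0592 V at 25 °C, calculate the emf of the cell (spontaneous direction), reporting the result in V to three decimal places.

+1.551 V

Al³⁺/Al is the cathode (higher E°), Li⁺/Li the anode: E°cell = -1.67 − (-3.07) = +1.40 V, n = 3.
Overall: Al³⁺(aq) + 3 Li(s) → Al(s) + 3 Li⁺(aq)
Q = [Li⁺]^3 / ([Al³⁺]); log Q = -7.651.
E = E° − (0.0592/n) log Q = +1.40 − (0.0592/3)(-7.651) = +1.551 V.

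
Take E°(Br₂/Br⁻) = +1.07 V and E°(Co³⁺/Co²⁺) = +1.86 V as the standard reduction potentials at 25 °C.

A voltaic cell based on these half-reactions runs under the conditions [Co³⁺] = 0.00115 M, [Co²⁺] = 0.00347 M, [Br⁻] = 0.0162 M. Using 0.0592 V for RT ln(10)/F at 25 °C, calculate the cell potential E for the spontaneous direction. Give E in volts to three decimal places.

Co³⁺/Co²⁺ is the cathode (higher E°), Br₂/Br⁻ the anode: E°cell = +1.86 − (+1.07) = +0.79 V, n = 2.
Overall: 2 Co³⁺(aq) + 2 Br⁻(aq) → 2 Co²⁺(aq) + Br₂(l)
Q = [Co²⁺]^2 / ([Co³⁺]^2·[Br⁻]^2); log Q = 4.540.
E = E° − (0.0592/n) log Q = +0.79 − (0.0592/2)(4.540) = +0.656 V.

+0.656 V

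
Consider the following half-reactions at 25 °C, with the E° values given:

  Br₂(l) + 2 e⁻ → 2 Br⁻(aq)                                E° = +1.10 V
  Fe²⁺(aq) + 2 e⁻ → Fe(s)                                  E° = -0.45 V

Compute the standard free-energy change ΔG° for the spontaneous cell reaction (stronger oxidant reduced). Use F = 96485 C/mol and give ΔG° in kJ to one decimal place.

-299.1 kJ

Br₂/Br⁻ (E° = +1.10 V) is the cathode; Fe²⁺/Fe (E° = -0.45 V) is the anode, so E°cell = +1.55 V.
Balancing electrons gives n = 2 (lcm of 2 and 2).
ΔG° = −nFE° = −(2)(96485)(+1.55) = -299,104 J = -299.1 kJ.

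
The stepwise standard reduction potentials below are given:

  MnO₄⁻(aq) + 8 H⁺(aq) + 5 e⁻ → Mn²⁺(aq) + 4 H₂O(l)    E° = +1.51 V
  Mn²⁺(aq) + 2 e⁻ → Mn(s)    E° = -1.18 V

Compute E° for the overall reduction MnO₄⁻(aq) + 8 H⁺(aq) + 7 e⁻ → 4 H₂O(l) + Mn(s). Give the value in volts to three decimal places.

Standard free energies of sequential steps add: ΔG°₃ = ΔG°₁ + ΔG°₂, so n₃E°₃ = n₁E°₁ + n₂E°₂.
E°₃ = (5×+1.51 + 2×-1.18) / 7 = (+5.190) / 7 = +0.741 V.
E° values themselves are not directly additive — weighting by electron count is essential.

+0.741 V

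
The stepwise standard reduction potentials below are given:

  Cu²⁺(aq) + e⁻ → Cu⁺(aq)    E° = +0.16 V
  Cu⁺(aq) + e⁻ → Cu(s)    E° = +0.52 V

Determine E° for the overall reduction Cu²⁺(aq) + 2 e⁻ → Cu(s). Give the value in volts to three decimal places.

Adding the free-energy changes (−nFE°) of the two steps gives −n₃FE°₃ = −n₁FE°₁ − n₂FE°₂.
E°₃ = (1×+0.16 + 1×+0.52) / 2 = (+0.680) / 2 = +0.340 V.

+0.340 V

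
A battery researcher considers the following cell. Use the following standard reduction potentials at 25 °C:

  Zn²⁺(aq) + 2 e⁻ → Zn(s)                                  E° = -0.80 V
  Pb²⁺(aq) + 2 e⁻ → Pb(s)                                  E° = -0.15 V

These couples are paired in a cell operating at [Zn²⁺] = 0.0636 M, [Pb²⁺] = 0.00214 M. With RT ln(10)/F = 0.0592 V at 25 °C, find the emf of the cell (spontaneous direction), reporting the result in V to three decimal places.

Pb²⁺/Pb is the cathode (higher E°), Zn²⁺/Zn the anode: E°cell = -0.15 − (-0.80) = +0.65 V, n = 2.
Overall: Pb²⁺(aq) + Zn(s) → Pb(s) + Zn²⁺(aq)
Q = [Zn²⁺] / ([Pb²⁺]); log Q = 1.473.
E = E° − (0.0592/n) log Q = +0.65 − (0.0592/2)(1.473) = +0.606 V.

+0.606 V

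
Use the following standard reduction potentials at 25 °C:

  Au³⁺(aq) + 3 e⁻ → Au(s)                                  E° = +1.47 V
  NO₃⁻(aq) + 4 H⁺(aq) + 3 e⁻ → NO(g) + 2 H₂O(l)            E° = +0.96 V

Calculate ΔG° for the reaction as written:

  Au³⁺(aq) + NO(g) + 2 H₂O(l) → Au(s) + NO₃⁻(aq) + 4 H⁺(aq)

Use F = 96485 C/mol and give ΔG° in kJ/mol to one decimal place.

-147.6 kJ/mol

As written, Au³⁺/Au is reduced (cathode) and NO₃⁻/NO is oxidised (anode), so E°cell = (+1.47) − (+0.96) = +0.51 V.
Balancing electrons gives n = 3.
ΔG° = −nFE° = −(3)(96485)(+0.51) = -147,622 J = -147.6 kJ/mol.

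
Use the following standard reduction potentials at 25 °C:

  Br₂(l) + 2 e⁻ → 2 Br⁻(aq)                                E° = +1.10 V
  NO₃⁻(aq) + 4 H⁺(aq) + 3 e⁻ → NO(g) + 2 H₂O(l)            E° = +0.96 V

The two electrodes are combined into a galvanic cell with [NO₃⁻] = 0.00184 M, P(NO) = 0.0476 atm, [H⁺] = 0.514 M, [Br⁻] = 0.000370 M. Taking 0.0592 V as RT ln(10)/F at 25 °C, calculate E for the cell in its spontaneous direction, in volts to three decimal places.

+0.394 V

Br₂/Br⁻ is the cathode (higher E°), NO₃⁻/NO the anode: E°cell = +1.10 − (+0.96) = +0.14 V, n = 6.
Overall: 3 Br₂(l) + 2 NO(g) + 4 H₂O(l) → 6 Br⁻(aq) + 2 NO₃⁻(aq) + 8 H⁺(aq)
Q = [Br⁻]^6·[NO₃⁻]^2·[H⁺]^8 / (P(NO)^2); log Q = -25.729.
E = E° − (0.0592/n) log Q = +0.14 − (0.0592/6)(-25.729) = +0.394 V.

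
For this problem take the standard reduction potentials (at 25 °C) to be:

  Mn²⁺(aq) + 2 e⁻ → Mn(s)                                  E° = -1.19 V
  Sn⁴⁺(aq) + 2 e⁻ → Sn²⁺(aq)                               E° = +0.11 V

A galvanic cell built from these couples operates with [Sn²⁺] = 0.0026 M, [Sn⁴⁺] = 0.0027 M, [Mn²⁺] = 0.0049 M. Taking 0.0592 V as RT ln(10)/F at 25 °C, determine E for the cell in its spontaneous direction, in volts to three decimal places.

+1.369 V

Sn⁴⁺/Sn²⁺ is the cathode (higher E°), Mn²⁺/Mn the anode: E°cell = +0.11 − (-1.19) = +1.30 V, n = 2.
Overall: Sn⁴⁺(aq) + Mn(s) → Sn²⁺(aq) + Mn²⁺(aq)
Q = [Sn²⁺]·[Mn²⁺] / ([Sn⁴⁺]); log Q = -2.326.
E = E° − (0.0592/n) log Q = +1.30 − (0.0592/2)(-2.326) = +1.369 V.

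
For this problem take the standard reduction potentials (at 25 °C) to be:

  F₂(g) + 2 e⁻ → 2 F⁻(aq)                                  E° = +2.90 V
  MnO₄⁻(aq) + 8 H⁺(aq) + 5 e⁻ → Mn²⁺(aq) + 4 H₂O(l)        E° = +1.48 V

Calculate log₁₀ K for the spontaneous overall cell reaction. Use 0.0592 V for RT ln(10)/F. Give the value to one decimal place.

Cathode: F₂/F⁻; anode: MnO₄⁻/Mn²⁺. E°cell = +1.42 V, n = 10.
log K = nE°cell / 0.0592 = (10)(+1.42) / 0.0592 = 239.9.

239.9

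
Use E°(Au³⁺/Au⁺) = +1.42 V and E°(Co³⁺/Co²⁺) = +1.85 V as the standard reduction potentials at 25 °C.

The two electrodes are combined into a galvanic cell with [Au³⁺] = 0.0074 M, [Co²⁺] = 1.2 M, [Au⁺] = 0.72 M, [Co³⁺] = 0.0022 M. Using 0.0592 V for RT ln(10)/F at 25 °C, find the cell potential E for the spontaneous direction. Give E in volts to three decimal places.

+0.327 V

Co³⁺/Co²⁺ is the cathode (higher E°), Au³⁺/Au⁺ the anode: E°cell = +1.85 − (+1.42) = +0.43 V, n = 2.
Overall: 2 Co³⁺(aq) + Au⁺(aq) → 2 Co²⁺(aq) + Au³⁺(aq)
Q = [Co²⁺]^2·[Au³⁺] / ([Co³⁺]^2·[Au⁺]); log Q = 3.485.
E = E° − (0.0592/n) log Q = +0.43 − (0.0592/2)(3.485) = +0.327 V.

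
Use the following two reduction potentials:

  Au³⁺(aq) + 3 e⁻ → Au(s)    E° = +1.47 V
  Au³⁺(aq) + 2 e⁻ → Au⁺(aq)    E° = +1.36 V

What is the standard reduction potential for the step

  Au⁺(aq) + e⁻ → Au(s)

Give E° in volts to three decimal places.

Sequential free energies add, so n₃E°₃ = n₁E°₁ + n₂E°₂.
With n₃ = 3, and the known step contributing 2×(+1.36) V, the unknown satisfies 1·E° = 3×(+1.47) − 2×(+1.36) = +1.690.
E° = +1.690 / 1 = +1.690 V.

+1.690 V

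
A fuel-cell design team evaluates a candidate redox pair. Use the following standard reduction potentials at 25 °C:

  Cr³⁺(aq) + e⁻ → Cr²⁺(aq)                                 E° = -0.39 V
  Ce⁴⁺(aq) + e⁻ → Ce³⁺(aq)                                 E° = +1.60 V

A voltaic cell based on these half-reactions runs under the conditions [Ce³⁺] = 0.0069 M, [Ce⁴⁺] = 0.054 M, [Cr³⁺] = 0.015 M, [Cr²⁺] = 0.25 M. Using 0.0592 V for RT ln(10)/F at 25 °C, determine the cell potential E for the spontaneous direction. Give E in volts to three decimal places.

+2.115 V

Ce⁴⁺/Ce³⁺ is the cathode (higher E°), Cr³⁺/Cr²⁺ the anode: E°cell = +1.60 − (-0.39) = +1.99 V, n = 1.
Overall: Ce⁴⁺(aq) + Cr²⁺(aq) → Ce³⁺(aq) + Cr³⁺(aq)
Q = [Ce³⁺]·[Cr³⁺] / ([Ce⁴⁺]·[Cr²⁺]); log Q = -2.115.
E = E° − (0.0592/n) log Q = +1.99 − (0.0592/1)(-2.115) = +2.115 V.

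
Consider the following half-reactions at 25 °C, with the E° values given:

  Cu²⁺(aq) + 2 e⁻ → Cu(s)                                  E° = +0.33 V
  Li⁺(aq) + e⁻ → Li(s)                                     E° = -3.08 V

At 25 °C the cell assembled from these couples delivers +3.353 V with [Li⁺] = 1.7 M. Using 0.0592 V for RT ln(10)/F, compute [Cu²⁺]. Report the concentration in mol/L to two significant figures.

Cu²⁺/Cu is the cathode, Li⁺/Li the anode: E°cell = +3.41 V, n = 2.
Overall reaction: Cu²⁺(aq) + 2 Li(s) → Cu(s) + 2 Li⁺(aq); Q = [Li⁺]^2/[Cu²⁺]^1.
From E = E° − (0.0592/n) log Q: log Q = (E° − E)·n/0.0592 = (+3.41 − (+3.353))·2/0.0592 = 1.9257.
So 1·log[Cu²⁺] = 2·log(1.7) − log Q = 0.4609 − (1.9257) = -1.4648; [Cu²⁺] = 10^(-1.4648) ≈ 0.034 M.

0.034 M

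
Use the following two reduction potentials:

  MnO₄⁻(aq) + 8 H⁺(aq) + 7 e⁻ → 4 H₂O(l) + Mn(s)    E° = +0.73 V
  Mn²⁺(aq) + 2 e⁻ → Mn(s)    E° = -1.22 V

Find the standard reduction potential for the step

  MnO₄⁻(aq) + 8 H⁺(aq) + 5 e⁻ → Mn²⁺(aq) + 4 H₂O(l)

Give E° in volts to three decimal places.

+1.510 V

Sequential free energies add, so n₃E°₃ = n₁E°₁ + n₂E°₂.
With n₃ = 7, and the known step contributing 2×(-1.22) V, the unknown satisfies 5·E° = 7×(+0.73) − 2×(-1.22) = +7.550.
E° = +7.550 / 5 = +1.510 V.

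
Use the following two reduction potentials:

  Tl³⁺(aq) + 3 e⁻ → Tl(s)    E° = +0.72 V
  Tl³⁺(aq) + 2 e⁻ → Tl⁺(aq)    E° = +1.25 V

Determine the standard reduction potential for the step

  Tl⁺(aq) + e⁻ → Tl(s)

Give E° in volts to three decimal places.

Sequential free energies add, so n₃E°₃ = n₁E°₁ + n₂E°₂.
With n₃ = 3, and the known step contributing 2×(+1.25) V, the unknown satisfies 1·E° = 3×(+0.72) − 2×(+1.25) = -0.340.
E° = -0.340 / 1 = -0.340 V.

-0.340 V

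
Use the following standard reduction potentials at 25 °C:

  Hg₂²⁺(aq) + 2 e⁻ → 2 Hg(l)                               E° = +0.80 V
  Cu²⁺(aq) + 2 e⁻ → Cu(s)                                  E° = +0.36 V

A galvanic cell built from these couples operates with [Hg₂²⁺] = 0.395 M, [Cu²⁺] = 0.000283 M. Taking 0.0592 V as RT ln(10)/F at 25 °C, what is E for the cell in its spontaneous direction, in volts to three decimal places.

Hg₂²⁺/Hg is the cathode (higher E°), Cu²⁺/Cu the anode: E°cell = +0.80 − (+0.36) = +0.44 V, n = 2.
Overall: Hg₂²⁺(aq) + Cu(s) → 2 Hg(l) + Cu²⁺(aq)
Q = [Cu²⁺] / ([Hg₂²⁺]); log Q = -3.145.
E = E° − (0.0592/n) log Q = +0.44 − (0.0592/2)(-3.145) = +0.533 V.

+0.533 V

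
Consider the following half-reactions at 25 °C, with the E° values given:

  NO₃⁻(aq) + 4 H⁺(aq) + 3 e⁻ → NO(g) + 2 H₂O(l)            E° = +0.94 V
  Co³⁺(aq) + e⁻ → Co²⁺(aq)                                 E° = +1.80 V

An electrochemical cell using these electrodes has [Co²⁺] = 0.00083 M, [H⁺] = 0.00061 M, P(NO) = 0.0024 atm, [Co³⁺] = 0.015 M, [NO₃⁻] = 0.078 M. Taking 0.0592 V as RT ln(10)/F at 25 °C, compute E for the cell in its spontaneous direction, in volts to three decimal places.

Co³⁺/Co²⁺ is the cathode (higher E°), NO₃⁻/NO the anode: E°cell = +1.80 − (+0.94) = +0.86 V, n = 3.
Overall: 3 Co³⁺(aq) + NO(g) + 2 H₂O(l) → 3 Co²⁺(aq) + NO₃⁻(aq) + 4 H⁺(aq)
Q = [Co²⁺]^3·[NO₃⁻]·[H⁺]^4 / ([Co³⁺]^3·P(NO)); log Q = -15.118.
E = E° − (0.0592/n) log Q = +0.86 − (0.0592/3)(-15.118) = +1.158 V.

+1.158 V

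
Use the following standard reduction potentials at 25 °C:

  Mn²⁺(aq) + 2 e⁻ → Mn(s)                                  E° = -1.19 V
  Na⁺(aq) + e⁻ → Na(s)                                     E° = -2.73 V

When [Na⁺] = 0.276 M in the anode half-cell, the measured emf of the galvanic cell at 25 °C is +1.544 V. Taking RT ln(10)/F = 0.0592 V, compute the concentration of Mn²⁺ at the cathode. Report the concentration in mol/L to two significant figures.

0.10 M

Mn²⁺/Mn is the cathode, Na⁺/Na the anode: E°cell = +1.54 V, n = 2.
Overall reaction: Mn²⁺(aq) + 2 Na(s) → Mn(s) + 2 Na⁺(aq); Q = [Na⁺]^2/[Mn²⁺]^1.
From E = E° − (0.0592/n) log Q: log Q = (E° − E)·n/0.0592 = (+1.54 − (+1.544))·2/0.0592 = -0.1351.
So 1·log[Mn²⁺] = 2·log(0.276) − log Q = -1.1182 − (-0.1351) = -0.9831; [Mn²⁺] = 10^(-0.9831) ≈ 0.10 M.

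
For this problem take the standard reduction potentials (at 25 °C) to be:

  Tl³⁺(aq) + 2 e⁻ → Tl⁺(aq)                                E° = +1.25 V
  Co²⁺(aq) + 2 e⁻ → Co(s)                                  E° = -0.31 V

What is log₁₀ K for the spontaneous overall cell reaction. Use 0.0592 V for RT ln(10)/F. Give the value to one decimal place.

52.7

Cathode: Tl³⁺/Tl⁺; anode: Co²⁺/Co. E°cell = +1.56 V, n = 2.
log K = nE°cell / 0.0592 = (2)(+1.56) / 0.0592 = 52.7.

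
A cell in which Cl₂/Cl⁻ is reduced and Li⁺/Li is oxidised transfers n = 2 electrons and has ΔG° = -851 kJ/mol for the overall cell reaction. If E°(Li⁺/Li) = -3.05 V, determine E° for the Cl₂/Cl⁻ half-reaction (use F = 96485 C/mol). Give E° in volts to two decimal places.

E°cell = −ΔG°/(nF) = −(-851×10³)/((2)(96485)) = +4.410 V.
Since Cl₂/Cl⁻ is the cathode and Li⁺/Li the anode, E°cell = E°(Cl₂/Cl⁻) − E°(Li⁺/Li).
So E°(Cl₂/Cl⁻) = E°cell + E°(Li⁺/Li) = +4.410 + (-3.05) = +1.36 V.

+1.36 V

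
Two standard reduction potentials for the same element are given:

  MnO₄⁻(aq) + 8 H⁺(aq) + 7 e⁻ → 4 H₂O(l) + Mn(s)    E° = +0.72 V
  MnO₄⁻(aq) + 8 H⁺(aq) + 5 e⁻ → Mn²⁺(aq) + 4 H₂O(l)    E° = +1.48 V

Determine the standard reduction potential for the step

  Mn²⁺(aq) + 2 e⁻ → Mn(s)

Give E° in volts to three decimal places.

Sequential free energies add, so n₃E°₃ = n₁E°₁ + n₂E°₂.
With n₃ = 7, and the known step contributing 5×(+1.48) V, the unknown satisfies 2·E° = 7×(+0.72) − 5×(+1.48) = -2.360.
E° = -2.360 / 2 = -1.180 V.

-1.180 V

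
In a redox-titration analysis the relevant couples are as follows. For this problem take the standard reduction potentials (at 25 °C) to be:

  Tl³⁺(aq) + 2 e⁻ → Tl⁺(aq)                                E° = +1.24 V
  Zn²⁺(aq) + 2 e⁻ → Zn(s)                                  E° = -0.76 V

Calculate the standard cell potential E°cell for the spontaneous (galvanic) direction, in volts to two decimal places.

The Tl³⁺/Tl⁺ couple has the higher reduction potential, so it is the cathode; Zn²⁺/Zn is oxidised at the anode.
E°cell = E°(cathode) − E°(anode) = (+1.24) − (-0.76) = +2.00 V.

+2.00 V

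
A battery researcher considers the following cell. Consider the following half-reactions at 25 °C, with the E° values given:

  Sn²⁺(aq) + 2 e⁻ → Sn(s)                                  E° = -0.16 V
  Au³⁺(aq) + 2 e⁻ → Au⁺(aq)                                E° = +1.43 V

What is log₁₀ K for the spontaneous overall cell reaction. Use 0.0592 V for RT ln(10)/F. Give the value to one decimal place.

53.7

Cathode: Au³⁺/Au⁺; anode: Sn²⁺/Sn. E°cell = +1.59 V, n = 2.
log K = nE°cell / 0.0592 = (2)(+1.59) / 0.0592 = 53.7.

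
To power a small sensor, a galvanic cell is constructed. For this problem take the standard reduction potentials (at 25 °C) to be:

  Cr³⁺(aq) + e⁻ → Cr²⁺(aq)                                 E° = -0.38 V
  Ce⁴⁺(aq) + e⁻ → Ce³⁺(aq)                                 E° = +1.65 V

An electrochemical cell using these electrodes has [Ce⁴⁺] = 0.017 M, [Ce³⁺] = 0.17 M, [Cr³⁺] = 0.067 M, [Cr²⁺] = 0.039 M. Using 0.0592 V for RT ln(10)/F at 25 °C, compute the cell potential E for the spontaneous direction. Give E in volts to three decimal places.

Ce⁴⁺/Ce³⁺ is the cathode (higher E°), Cr³⁺/Cr²⁺ the anode: E°cell = +1.65 − (-0.38) = +2.03 V, n = 1.
Overall: Ce⁴⁺(aq) + Cr²⁺(aq) → Ce³⁺(aq) + Cr³⁺(aq)
Q = [Ce³⁺]·[Cr³⁺] / ([Ce⁴⁺]·[Cr²⁺]); log Q = 1.235.
E = E° − (0.0592/n) log Q = +2.03 − (0.0592/1)(1.235) = +1.957 V.

+1.957 V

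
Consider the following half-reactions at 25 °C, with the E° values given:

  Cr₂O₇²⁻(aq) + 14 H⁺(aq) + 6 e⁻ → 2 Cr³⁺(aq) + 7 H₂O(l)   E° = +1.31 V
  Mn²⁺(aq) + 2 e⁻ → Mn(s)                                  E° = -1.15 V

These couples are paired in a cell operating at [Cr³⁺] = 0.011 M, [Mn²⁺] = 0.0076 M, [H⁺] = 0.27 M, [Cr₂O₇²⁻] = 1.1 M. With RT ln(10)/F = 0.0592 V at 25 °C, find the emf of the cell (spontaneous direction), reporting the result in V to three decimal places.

Cr₂O₇²⁻/Cr³⁺ is the cathode (higher E°), Mn²⁺/Mn the anode: E°cell = +1.31 − (-1.15) = +2.46 V, n = 6.
Overall: Cr₂O₇²⁻(aq) + 14 H⁺(aq) + 3 Mn(s) → 2 Cr³⁺(aq) + 7 H₂O(l) + 3 Mn²⁺(aq)
Q = [Cr³⁺]^2·[Mn²⁺]^3 / ([Cr₂O₇²⁻]·[H⁺]^14); log Q = -2.355.
E = E° − (0.0592/n) log Q = +2.46 − (0.0592/6)(-2.355) = +2.483 V.

+2.483 V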